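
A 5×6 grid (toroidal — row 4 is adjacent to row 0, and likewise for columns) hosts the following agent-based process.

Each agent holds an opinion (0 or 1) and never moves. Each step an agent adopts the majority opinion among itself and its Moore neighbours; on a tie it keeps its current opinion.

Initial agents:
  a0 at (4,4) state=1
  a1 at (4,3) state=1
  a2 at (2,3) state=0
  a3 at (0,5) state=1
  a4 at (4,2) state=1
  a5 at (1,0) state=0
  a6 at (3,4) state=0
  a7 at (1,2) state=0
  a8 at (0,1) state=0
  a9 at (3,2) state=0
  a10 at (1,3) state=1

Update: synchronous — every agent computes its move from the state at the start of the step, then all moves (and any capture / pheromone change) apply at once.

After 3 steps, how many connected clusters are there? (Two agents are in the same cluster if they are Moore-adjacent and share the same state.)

2

t=1: a0@(4,4):1 a1@(4,3):1 a2@(2,3):0 a3@(0,5):1 a4@(4,2):1 a5@(1,0):0 a6@(3,4):0 a7@(1,2):0 a8@(0,1):0 a9@(3,2):0 a10@(1,3):0
t=2: (unchanged — steady state)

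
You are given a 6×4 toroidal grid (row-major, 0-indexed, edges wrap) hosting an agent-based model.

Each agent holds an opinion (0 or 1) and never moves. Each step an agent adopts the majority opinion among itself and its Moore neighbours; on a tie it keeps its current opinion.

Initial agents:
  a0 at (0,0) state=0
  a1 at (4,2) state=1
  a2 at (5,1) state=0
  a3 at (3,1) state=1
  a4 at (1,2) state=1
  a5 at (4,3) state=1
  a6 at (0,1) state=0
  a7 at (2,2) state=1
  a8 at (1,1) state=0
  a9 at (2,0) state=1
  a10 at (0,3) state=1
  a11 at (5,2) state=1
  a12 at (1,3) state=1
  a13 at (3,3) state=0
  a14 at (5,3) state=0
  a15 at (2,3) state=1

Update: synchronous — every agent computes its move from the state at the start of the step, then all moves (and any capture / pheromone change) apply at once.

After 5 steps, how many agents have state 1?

12

t=1: a0@(0,0):0 a1@(4,2):1 a2@(5,1):0 a3@(3,1):1 a4@(1,2):1 a5@(4,3):1 a6@(0,1):0 a7@(2,2):1 a8@(1,1):0 a9@(2,0):1 a10@(0,3):1 a11@(5,2):1 a12@(1,3):1 a13@(3,3):1 a14@(5,3):1 a15@(2,3):1
t=2: (unchanged — steady state)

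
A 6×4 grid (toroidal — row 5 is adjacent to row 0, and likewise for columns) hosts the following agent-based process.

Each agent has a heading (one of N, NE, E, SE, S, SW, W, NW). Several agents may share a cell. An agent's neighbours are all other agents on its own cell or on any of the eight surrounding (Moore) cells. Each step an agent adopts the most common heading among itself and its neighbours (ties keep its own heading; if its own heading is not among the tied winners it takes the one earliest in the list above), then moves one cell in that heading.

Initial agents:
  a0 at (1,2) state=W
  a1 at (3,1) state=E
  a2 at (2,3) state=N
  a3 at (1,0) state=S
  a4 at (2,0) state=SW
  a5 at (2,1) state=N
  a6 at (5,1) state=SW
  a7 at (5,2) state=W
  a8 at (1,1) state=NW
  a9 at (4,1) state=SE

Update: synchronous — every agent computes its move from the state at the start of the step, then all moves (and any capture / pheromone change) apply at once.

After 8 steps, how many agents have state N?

10

t=1: a0@(0,2):N a1@(3,2):E a2@(1,3):N a3@(0,0):N a4@(1,0):N a5@(1,1):N a6@(0,0):SW a7@(5,1):W a8@(0,0):NW a9@(5,2):SE
t=2: a0@(5,2):N a1@(3,3):E a2@(0,3):N a3@(5,0):N a4@(0,0):N a5@(0,1):N a6@(5,0):N a7@(4,1):N a8@(5,0):N a9@(0,3):SE
t=3: a0@(4,2):N a1@(3,0):E a2@(5,3):N a3@(4,0):N a4@(5,0):N a5@(5,1):N a6@(4,0):N a7@(3,1):N a8@(4,0):N a9@(5,3):N
t=4: a0@(3,2):N a1@(2,0):N a2@(4,3):N a3@(3,0):N a4@(4,0):N a5@(4,1):N a6@(3,0):N a7@(2,1):N a8@(3,0):N a9@(4,3):N
t=5: a0@(2,2):N a1@(1,0):N a2@(3,3):N a3@(2,0):N a4@(3,0):N a5@(3,1):N a6@(2,0):N a7@(1,1):N a8@(2,0):N a9@(3,3):N
t=6: a0@(1,2):N a1@(0,0):N a2@(2,3):N a3@(1,0):N a4@(2,0):N a5@(2,1):N a6@(1,0):N a7@(0,1):N a8@(1,0):N a9@(2,3):N
t=7: a0@(0,2):N a1@(5,0):N a2@(1,3):N a3@(0,0):N a4@(1,0):N a5@(1,1):N a6@(0,0):N a7@(5,1):N a8@(0,0):N a9@(1,3):N
t=8: a0@(5,2):N a1@(4,0):N a2@(0,3):N a3@(5,0):N a4@(0,0):N a5@(0,1):N a6@(5,0):N a7@(4,1):N a8@(5,0):N a9@(0,3):N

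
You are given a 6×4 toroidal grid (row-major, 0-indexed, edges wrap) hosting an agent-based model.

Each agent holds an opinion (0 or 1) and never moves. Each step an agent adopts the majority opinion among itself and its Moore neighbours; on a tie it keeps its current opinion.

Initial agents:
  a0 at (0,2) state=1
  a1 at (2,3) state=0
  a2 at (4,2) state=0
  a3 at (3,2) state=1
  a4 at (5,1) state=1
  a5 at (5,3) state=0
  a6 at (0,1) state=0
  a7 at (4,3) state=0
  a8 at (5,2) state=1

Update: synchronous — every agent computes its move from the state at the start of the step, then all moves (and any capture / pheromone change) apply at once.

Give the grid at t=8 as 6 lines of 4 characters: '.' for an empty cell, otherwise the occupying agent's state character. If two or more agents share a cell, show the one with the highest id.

t=1: a0@(0,2):1 a1@(2,3):0 a2@(4,2):0 a3@(3,2):0 a4@(5,1):1 a5@(5,3):0 a6@(0,1):1 a7@(4,3):0 a8@(5,2):0
t=2: (unchanged — steady state)

.11.
....
...0
..0.
..00
.100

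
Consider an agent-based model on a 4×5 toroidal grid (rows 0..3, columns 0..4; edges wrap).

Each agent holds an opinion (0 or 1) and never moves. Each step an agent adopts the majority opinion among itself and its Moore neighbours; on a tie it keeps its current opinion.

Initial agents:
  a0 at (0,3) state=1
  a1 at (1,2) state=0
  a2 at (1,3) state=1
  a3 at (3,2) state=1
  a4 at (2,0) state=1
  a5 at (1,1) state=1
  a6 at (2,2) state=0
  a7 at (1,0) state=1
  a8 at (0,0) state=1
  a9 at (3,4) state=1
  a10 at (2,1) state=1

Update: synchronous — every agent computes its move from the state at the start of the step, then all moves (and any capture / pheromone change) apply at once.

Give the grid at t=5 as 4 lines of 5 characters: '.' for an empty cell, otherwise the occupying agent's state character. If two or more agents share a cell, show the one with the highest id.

t=1: a0@(0,3):1 a1@(1,2):1 a2@(1,3):1 a3@(3,2):1 a4@(2,0):1 a5@(1,1):1 a6@(2,2):1 a7@(1,0):1 a8@(0,0):1 a9@(3,4):1 a10@(2,1):1
t=2: (unchanged — steady state)

1..1.
1111.
111..
..1.1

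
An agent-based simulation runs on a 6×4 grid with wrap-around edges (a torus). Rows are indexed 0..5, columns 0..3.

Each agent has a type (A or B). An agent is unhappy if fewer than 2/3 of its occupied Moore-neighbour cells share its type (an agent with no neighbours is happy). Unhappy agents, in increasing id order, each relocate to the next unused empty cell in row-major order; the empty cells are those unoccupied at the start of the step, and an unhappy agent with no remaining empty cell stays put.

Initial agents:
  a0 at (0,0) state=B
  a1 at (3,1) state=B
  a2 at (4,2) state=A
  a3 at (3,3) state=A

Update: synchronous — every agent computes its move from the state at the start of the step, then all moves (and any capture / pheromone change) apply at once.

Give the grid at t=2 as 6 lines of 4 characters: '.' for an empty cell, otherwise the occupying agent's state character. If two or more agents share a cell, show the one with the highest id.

B..B
A...
....
...A
....
....

t=1: a0@(0,0):B a1@(0,1):B a2@(0,2):A a3@(3,3):A
t=2: a0@(0,0):B a1@(0,3):B a2@(1,0):A a3@(3,3):A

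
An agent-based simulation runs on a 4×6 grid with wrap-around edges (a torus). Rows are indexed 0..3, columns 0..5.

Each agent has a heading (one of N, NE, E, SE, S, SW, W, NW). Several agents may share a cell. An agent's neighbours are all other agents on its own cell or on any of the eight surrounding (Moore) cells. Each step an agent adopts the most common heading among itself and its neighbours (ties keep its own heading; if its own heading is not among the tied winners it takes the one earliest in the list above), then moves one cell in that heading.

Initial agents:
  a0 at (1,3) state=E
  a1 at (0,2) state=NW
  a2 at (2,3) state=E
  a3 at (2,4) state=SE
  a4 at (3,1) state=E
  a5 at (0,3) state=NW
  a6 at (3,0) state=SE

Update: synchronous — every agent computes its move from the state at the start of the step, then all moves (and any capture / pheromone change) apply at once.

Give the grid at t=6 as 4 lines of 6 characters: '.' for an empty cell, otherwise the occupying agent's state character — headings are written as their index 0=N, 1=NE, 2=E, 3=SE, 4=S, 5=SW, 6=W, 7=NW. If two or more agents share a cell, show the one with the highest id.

t=1: a0@(1,4):E a1@(3,1):NW a2@(2,4):E a3@(2,5):E a4@(3,2):E a5@(3,2):NW a6@(0,1):SE
t=2: a0@(1,5):E a1@(2,0):NW a2@(2,5):E a3@(2,0):E a4@(2,1):NW a5@(2,1):NW a6@(3,0):NW
t=3: a0@(1,0):E a1@(1,5):NW a2@(2,0):E a3@(1,5):NW a4@(1,0):NW a5@(1,0):NW a6@(2,5):NW
t=4: a0@(0,5):NW a1@(0,4):NW a2@(1,5):NW a3@(0,4):NW a4@(0,5):NW a5@(0,5):NW a6@(1,4):NW
t=5: a0@(3,4):NW a1@(3,3):NW a2@(0,4):NW a3@(3,3):NW a4@(3,4):NW a5@(3,4):NW a6@(0,3):NW
t=6: a0@(2,3):NW a1@(2,2):NW a2@(3,3):NW a3@(2,2):NW a4@(2,3):NW a5@(2,3):NW a6@(3,2):NW

......
......
..77..
..77..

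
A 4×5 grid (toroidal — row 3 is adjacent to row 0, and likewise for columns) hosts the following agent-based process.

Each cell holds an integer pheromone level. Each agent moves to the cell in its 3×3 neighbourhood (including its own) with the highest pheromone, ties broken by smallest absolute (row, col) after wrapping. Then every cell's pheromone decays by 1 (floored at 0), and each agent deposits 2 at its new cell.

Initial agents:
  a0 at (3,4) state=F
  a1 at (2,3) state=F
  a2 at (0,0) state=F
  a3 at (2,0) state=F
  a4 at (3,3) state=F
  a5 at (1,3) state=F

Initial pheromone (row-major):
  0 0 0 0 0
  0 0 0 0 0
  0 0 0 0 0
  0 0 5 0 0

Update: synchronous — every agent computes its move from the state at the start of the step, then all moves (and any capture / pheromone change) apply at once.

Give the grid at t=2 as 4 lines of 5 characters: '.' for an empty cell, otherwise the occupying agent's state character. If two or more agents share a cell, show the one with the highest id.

t=1: a0@(0,0) a1@(3,2) a2@(0,0) a3@(1,0) a4@(3,2) a5@(0,2) | pheromone: 4 0 2 0 0 / 2 0 0 0 0 / 0 0 0 0 0 / 0 0 8 0 0
t=2: a0@(0,0) a1@(3,2) a2@(0,0) a3@(0,0) a4@(3,2) a5@(3,2) | pheromone: 9 0 1 0 0 / 1 0 0 0 0 / 0 0 0 0 0 / 0 0 13 0 0

F....
.....
.....
..F..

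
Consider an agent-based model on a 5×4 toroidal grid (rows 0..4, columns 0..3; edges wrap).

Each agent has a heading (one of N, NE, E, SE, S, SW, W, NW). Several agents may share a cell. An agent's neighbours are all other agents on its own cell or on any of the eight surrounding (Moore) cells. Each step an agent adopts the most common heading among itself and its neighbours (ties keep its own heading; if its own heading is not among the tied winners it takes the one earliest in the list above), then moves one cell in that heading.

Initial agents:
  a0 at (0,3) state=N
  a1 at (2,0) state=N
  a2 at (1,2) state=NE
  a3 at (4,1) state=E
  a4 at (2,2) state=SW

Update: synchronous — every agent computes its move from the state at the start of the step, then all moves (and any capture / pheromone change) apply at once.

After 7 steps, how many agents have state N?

5

t=1: a0@(4,3):N a1@(1,0):N a2@(0,3):NE a3@(4,2):E a4@(3,1):SW
t=2: a0@(3,3):N a1@(0,0):N a2@(4,3):N a3@(4,3):E a4@(4,0):SW
t=3: a0@(2,3):N a1@(4,0):N a2@(3,3):N a3@(3,3):N a4@(3,0):N
t=4: a0@(1,3):N a1@(3,0):N a2@(2,3):N a3@(2,3):N a4@(2,0):N
t=5: a0@(0,3):N a1@(2,0):N a2@(1,3):N a3@(1,3):N a4@(1,0):N
t=6: a0@(4,3):N a1@(1,0):N a2@(0,3):N a3@(0,3):N a4@(0,0):N
t=7: a0@(3,3):N a1@(0,0):N a2@(4,3):N a3@(4,3):N a4@(4,0):N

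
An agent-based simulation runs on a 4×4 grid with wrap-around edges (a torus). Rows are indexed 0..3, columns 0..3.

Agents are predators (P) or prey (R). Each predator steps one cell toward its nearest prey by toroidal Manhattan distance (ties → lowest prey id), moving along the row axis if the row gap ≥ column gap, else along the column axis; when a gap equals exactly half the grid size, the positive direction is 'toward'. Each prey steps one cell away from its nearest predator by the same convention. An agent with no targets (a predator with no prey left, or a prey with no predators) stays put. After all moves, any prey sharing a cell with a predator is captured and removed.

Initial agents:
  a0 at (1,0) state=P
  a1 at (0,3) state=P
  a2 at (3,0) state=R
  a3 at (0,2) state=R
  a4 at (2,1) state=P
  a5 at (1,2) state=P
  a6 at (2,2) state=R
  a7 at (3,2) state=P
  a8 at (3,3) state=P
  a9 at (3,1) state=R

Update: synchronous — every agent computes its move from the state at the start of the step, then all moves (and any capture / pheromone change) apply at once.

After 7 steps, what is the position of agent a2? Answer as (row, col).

t=1: a0@(2,0):P a1@(0,2):P a2@(3,1):R a3@(0,1):R a4@(2,2):P a5@(0,2):P a6@(2,3):R a7@(0,2):P a8@(3,0):P a9@(0,1):R
t=2: a0@(2,3):P a1@(0,1):P a2@(3,2):R a3@(0,0):R a4@(2,3):P a5@(0,1):P a6@(2,2):R a7@(0,1):P a8@(3,1):P a9@(0,0):R
t=3: a0@(2,2):P a1@(0,0):P a2@(3,3):R a3@(0,3):R a4@(2,2):P a5@(0,0):P a6@(2,1):R a7@(0,0):P a8@(3,2):P a9@(0,3):R
t=4: a0@(2,1):P a1@(0,3):P a2@(3,0):R a3@(0,2):R a4@(2,1):P a5@(0,3):P a6@(2,0):R a7@(0,3):P a8@(3,3):P a9@(0,2):R
t=5: a0@(2,0):P a1@(0,2):P a2@(3,1):R a3@(0,1):R a4@(2,0):P a5@(0,2):P a6@(2,3):R a7@(0,2):P a8@(3,0):P a9@(0,1):R
t=6: a0@(2,3):P a1@(0,1):P a2@(3,2):R a3@(0,0):R a4@(2,3):P a5@(0,1):P a6@(2,2):R a7@(0,1):P a8@(3,1):P a9@(0,0):R
t=7: a0@(2,2):P a1@(0,0):P a2@(3,3):R a3@(0,3):R a4@(2,2):P a5@(0,0):P a6@(2,1):R a7@(0,0):P a8@(3,2):P a9@(0,3):R

(3, 3)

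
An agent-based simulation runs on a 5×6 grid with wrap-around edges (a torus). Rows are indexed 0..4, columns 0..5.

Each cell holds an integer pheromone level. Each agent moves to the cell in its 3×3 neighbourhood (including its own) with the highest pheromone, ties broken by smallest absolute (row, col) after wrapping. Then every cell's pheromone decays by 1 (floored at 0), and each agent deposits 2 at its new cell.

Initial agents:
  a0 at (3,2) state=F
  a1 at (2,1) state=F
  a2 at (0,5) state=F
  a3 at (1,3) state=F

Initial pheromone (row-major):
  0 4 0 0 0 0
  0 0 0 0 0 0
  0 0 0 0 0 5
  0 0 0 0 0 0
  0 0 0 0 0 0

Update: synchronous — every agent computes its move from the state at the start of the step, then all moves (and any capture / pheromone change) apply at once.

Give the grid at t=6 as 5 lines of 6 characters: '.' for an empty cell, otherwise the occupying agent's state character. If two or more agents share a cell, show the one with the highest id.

.F....
......
.....F
......
......

t=1: a0@(2,1) a1@(1,0) a2@(0,0) a3@(0,2) | pheromone: 2 3 2 0 0 0 / 2 0 0 0 0 0 / 0 2 0 0 0 4 / 0 0 0 0 0 0 / 0 0 0 0 0 0
t=2: a0@(1,0) a1@(2,5) a2@(0,1) a3@(0,1) | pheromone: 1 6 1 0 0 0 / 3 0 0 0 0 0 / 0 1 0 0 0 5 / 0 0 0 0 0 0 / 0 0 0 0 0 0
t=3: a0@(0,1) a1@(2,5) a2@(0,1) a3@(0,1) | pheromone: 0 11 0 0 0 0 / 2 0 0 0 0 0 / 0 0 0 0 0 6 / 0 0 0 0 0 0 / 0 0 0 0 0 0
t=4: a0@(0,1) a1@(2,5) a2@(0,1) a3@(0,1) | pheromone: 0 16 0 0 0 0 / 1 0 0 0 0 0 / 0 0 0 0 0 7 / 0 0 0 0 0 0 / 0 0 0 0 0 0
t=5: a0@(0,1) a1@(2,5) a2@(0,1) a3@(0,1) | pheromone: 0 21 0 0 0 0 / 0 0 0 0 0 0 / 0 0 0 0 0 8 / 0 0 0 0 0 0 / 0 0 0 0 0 0
t=6: a0@(0,1) a1@(2,5) a2@(0,1) a3@(0,1) | pheromone: 0 26 0 0 0 0 / 0 0 0 0 0 0 / 0 0 0 0 0 9 / 0 0 0 0 0 0 / 0 0 0 0 0 0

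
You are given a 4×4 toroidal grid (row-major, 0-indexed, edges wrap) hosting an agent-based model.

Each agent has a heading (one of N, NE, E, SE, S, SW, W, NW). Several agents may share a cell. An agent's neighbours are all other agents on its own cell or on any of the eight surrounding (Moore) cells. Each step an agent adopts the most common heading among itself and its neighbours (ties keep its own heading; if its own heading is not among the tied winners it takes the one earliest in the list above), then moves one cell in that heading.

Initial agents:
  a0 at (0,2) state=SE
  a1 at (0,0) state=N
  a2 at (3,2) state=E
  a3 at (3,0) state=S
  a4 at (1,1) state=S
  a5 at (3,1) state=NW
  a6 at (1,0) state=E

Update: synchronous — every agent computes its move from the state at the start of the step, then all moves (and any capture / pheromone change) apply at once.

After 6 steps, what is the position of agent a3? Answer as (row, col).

(1, 0)

t=1: a0@(1,3):SE a1@(1,0):S a2@(3,3):E a3@(0,0):S a4@(2,1):S a5@(2,0):NW a6@(1,1):E
t=2: a0@(2,3):S a1@(2,0):S a2@(3,0):E a3@(1,0):S a4@(3,1):S a5@(2,1):E a6@(2,1):S
t=3: a0@(3,3):S a1@(3,0):S a2@(0,0):S a3@(2,0):S a4@(0,1):S a5@(3,1):S a6@(3,1):S
t=4: a0@(0,3):S a1@(0,0):S a2@(1,0):S a3@(3,0):S a4@(1,1):S a5@(0,1):S a6@(0,1):S
t=5: a0@(1,3):S a1@(1,0):S a2@(2,0):S a3@(0,0):S a4@(2,1):S a5@(1,1):S a6@(1,1):S
t=6: a0@(2,3):S a1@(2,0):S a2@(3,0):S a3@(1,0):S a4@(3,1):S a5@(2,1):S a6@(2,1):S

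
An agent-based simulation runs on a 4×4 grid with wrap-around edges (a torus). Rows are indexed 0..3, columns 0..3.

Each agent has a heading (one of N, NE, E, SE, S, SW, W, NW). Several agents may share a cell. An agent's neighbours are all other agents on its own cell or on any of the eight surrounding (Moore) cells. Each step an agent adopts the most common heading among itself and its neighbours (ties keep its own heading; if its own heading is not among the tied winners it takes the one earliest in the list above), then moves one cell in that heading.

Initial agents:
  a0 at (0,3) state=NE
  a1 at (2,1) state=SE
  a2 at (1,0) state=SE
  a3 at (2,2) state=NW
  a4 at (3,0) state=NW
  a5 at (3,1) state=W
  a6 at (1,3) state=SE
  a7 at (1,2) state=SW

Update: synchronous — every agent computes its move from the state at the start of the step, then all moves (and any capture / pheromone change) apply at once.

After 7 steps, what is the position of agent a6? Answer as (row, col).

(0, 2)

t=1: a0@(1,0):SE a1@(3,2):SE a2@(2,1):SE a3@(3,3):SE a4@(2,3):NW a5@(2,0):NW a6@(2,0):SE a7@(2,3):SE
t=2: a0@(2,1):SE a1@(0,3):SE a2@(3,2):SE a3@(0,0):SE a4@(3,0):SE a5@(3,1):SE a6@(3,1):SE a7@(3,0):SE
t=3: a0@(3,2):SE a1@(1,0):SE a2@(0,3):SE a3@(1,1):SE a4@(0,1):SE a5@(0,2):SE a6@(0,2):SE a7@(0,1):SE
t=4: a0@(0,3):SE a1@(2,1):SE a2@(1,0):SE a3@(2,2):SE a4@(1,2):SE a5@(1,3):SE a6@(1,3):SE a7@(1,2):SE
t=5: a0@(1,0):SE a1@(3,2):SE a2@(2,1):SE a3@(3,3):SE a4@(2,3):SE a5@(2,0):SE a6@(2,0):SE a7@(2,3):SE
t=6: a0@(2,1):SE a1@(0,3):SE a2@(3,2):SE a3@(0,0):SE a4@(3,0):SE a5@(3,1):SE a6@(3,1):SE a7@(3,0):SE
t=7: a0@(3,2):SE a1@(1,0):SE a2@(0,3):SE a3@(1,1):SE a4@(0,1):SE a5@(0,2):SE a6@(0,2):SE a7@(0,1):SE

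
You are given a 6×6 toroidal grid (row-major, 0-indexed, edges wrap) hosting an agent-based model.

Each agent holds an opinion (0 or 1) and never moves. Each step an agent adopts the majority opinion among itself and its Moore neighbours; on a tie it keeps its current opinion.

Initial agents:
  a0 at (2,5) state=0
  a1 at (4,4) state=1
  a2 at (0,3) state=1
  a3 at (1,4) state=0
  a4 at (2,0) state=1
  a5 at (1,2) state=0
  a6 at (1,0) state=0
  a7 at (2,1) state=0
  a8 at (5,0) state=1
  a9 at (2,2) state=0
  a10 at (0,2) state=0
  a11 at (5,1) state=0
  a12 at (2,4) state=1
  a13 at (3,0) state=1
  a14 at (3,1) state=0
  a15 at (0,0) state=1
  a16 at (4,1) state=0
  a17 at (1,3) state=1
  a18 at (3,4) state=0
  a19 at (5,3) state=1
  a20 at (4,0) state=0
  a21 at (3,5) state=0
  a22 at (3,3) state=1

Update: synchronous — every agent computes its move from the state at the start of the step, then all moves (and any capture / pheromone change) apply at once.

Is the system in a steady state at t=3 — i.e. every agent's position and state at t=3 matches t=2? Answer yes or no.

t=1: a0@(2,5):0 a1@(4,4):1 a2@(0,3):1 a3@(1,4):1 a4@(2,0):0 a5@(1,2):0 a6@(1,0):0 a7@(2,1):0 a8@(5,0):0 a9@(2,2):0 a10@(0,2):0 a11@(5,1):0 a12@(2,4):0 a13@(3,0):0 a14@(3,1):0 a15@(0,0):1 a16@(4,1):0 a17@(1,3):0 a18@(3,4):0 a19@(5,3):1 a20@(4,0):0 a21@(3,5):0 a22@(3,3):1
t=2: a0@(2,5):0 a1@(4,4):1 a2@(0,3):1 a3@(1,4):0 a4@(2,0):0 a5@(1,2):0 a6@(1,0):0 a7@(2,1):0 a8@(5,0):0 a9@(2,2):0 a10@(0,2):0 a11@(5,1):0 a12@(2,4):0 a13@(3,0):0 a14@(3,1):0 a15@(0,0):0 a16@(4,1):0 a17@(1,3):0 a18@(3,4):0 a19@(5,3):1 a20@(4,0):0 a21@(3,5):0 a22@(3,3):0
t=3: a0@(2,5):0 a1@(4,4):0 a2@(0,3):0 a3@(1,4):0 a4@(2,0):0 a5@(1,2):0 a6@(1,0):0 a7@(2,1):0 a8@(5,0):0 a9@(2,2):0 a10@(0,2):0 a11@(5,1):0 a12@(2,4):0 a13@(3,0):0 a14@(3,1):0 a15@(0,0):0 a16@(4,1):0 a17@(1,3):0 a18@(3,4):0 a19@(5,3):1 a20@(4,0):0 a21@(3,5):0 a22@(3,3):0

no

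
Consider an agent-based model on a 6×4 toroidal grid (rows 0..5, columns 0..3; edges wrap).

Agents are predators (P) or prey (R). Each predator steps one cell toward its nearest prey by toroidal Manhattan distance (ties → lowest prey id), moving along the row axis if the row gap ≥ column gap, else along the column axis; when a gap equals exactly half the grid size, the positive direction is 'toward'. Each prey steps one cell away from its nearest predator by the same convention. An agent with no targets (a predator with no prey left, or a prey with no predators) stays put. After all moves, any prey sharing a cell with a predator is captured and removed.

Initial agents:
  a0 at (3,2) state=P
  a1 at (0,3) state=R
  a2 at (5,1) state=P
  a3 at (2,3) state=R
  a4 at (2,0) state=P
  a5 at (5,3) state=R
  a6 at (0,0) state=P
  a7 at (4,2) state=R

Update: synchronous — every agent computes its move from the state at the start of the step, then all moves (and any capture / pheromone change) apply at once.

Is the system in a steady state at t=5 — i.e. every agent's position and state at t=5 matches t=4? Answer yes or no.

t=1: a0@(4,2):P a1@(0,2):R a2@(5,2):P a3@(2,2):R a4@(2,3):P a6@(0,3):P
t=2: a0@(5,2):P a1@(1,2):R a2@(0,2):P a3@(2,1):R a4@(2,2):P a6@(0,2):P
t=3: a0@(0,2):P a1@(2,2):R a2@(1,2):P a3@(2,0):R a4@(1,2):P a6@(1,2):P
t=4: a0@(1,2):P a1@(3,2):R a2@(2,2):P a3@(2,3):R a4@(2,2):P a6@(2,2):P
t=5: a0@(2,2):P a1@(4,2):R a2@(3,2):P a3@(2,0):R a4@(3,2):P a6@(3,2):P

no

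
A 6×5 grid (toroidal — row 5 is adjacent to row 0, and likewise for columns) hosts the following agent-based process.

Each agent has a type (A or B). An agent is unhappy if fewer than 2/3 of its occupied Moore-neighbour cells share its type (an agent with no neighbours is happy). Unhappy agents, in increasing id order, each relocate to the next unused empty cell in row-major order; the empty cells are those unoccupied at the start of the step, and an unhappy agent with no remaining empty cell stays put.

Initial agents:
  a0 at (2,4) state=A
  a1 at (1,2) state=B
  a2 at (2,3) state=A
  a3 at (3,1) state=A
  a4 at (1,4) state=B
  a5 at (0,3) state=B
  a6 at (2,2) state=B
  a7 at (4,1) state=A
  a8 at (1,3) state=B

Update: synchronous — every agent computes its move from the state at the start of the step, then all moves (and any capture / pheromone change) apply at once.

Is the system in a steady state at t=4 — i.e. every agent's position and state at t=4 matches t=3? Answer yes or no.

t=1: a0@(0,0):A a1@(1,2):B a2@(0,1):A a3@(0,2):A a4@(0,4):B a5@(0,3):B a6@(1,0):B a7@(4,1):A a8@(1,3):B
t=2: a0@(1,1):A a1@(1,4):B a2@(2,0):A a3@(2,1):A a4@(0,4):B a5@(0,3):B a6@(2,2):B a7@(4,1):A a8@(1,3):B
t=3: a0@(1,1):A a1@(1,4):B a2@(2,0):A a3@(2,1):A a4@(0,4):B a5@(0,3):B a6@(0,0):B a7@(4,1):A a8@(1,3):B
t=4: (unchanged — steady state)

yes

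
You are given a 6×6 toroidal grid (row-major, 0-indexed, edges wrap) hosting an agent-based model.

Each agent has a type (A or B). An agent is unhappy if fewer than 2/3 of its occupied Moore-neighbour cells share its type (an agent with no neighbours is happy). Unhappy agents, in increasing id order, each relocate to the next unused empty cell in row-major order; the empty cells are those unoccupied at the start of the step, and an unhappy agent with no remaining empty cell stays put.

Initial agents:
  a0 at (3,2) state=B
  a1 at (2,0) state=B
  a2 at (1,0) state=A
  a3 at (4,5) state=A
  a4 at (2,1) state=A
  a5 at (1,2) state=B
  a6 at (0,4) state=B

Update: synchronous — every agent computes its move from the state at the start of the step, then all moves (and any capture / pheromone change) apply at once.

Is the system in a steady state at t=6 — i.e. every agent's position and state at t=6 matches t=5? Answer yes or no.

t=1: a0@(0,0):B a1@(0,1):B a2@(0,2):A a3@(4,5):A a4@(0,3):A a5@(0,5):B a6@(0,4):B
t=2: a0@(0,0):B a1@(1,0):B a2@(1,1):A a3@(4,5):A a4@(1,2):A a5@(0,5):B a6@(1,3):B
t=3: a0@(0,0):B a1@(1,0):B a2@(0,1):A a3@(4,5):A a4@(0,2):A a5@(0,5):B a6@(0,3):B
t=4: a0@(0,0):B a1@(1,0):B a2@(0,4):A a3@(4,5):A a4@(1,1):A a5@(0,5):B a6@(1,2):B
t=5: a0@(0,0):B a1@(1,0):B a2@(0,1):A a3@(4,5):A a4@(0,2):A a5@(0,5):B a6@(0,3):B
t=6: a0@(0,0):B a1@(1,0):B a2@(0,4):A a3@(4,5):A a4@(1,1):A a5@(0,5):B a6@(1,2):B

no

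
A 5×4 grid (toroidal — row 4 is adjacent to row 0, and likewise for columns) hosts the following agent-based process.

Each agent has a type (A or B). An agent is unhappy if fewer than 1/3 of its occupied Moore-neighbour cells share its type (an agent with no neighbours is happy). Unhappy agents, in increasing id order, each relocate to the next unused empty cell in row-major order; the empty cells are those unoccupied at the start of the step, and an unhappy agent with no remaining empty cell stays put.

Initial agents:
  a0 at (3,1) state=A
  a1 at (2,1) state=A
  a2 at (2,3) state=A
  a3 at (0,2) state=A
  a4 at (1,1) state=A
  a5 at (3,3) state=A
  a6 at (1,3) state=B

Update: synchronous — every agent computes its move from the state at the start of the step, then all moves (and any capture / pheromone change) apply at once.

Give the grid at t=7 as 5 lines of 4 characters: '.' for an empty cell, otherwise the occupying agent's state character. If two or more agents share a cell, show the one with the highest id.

B.A.
.A..
.A.A
.A.A
....

t=1: a0@(3,1):A a1@(2,1):A a2@(2,3):A a3@(0,2):A a4@(1,1):A a5@(3,3):A a6@(0,0):B
t=2: a0@(3,1):A a1@(2,1):A a2@(2,3):A a3@(0,2):A a4@(1,1):A a5@(3,3):A a6@(0,1):B
t=3: a0@(3,1):A a1@(2,1):A a2@(2,3):A a3@(0,2):A a4@(1,1):A a5@(3,3):A a6@(0,0):B
t=4: a0@(3,1):A a1@(2,1):A a2@(2,3):A a3@(0,2):A a4@(1,1):A a5@(3,3):A a6@(0,1):B
t=5: a0@(3,1):A a1@(2,1):A a2@(2,3):A a3@(0,2):A a4@(1,1):A a5@(3,3):A a6@(0,0):B
t=6: a0@(3,1):A a1@(2,1):A a2@(2,3):A a3@(0,2):A a4@(1,1):A a5@(3,3):A a6@(0,1):B
t=7: a0@(3,1):A a1@(2,1):A a2@(2,3):A a3@(0,2):A a4@(1,1):A a5@(3,3):A a6@(0,0):B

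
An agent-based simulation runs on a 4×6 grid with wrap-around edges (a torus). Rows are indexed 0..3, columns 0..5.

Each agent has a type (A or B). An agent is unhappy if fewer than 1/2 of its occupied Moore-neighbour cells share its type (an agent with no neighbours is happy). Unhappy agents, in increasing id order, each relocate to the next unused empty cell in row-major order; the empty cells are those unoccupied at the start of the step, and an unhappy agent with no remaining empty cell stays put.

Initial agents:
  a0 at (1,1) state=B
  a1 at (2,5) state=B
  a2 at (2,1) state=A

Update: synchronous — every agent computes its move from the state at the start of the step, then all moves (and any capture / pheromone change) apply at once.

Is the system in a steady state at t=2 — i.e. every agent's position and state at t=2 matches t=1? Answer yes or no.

no

t=1: a0@(0,0):B a1@(2,5):B a2@(0,1):A
t=2: a0@(0,2):B a1@(2,5):B a2@(0,3):A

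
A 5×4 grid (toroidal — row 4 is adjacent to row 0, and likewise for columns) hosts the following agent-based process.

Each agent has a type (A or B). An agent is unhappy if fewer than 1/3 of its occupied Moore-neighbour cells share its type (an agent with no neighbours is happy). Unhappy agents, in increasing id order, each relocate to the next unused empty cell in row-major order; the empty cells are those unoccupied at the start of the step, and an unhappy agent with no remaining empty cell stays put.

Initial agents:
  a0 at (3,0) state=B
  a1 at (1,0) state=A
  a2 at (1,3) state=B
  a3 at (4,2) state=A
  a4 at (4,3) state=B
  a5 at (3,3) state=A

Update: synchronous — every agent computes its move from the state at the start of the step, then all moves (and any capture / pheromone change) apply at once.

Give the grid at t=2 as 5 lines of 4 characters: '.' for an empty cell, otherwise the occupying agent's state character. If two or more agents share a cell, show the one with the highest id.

..AB
B...
....
B..A
..A.

t=1: a0@(3,0):B a1@(0,0):A a2@(0,1):B a3@(4,2):A a4@(4,3):B a5@(3,3):A
t=2: a0@(3,0):B a1@(0,2):A a2@(0,3):B a3@(4,2):A a4@(1,0):B a5@(3,3):A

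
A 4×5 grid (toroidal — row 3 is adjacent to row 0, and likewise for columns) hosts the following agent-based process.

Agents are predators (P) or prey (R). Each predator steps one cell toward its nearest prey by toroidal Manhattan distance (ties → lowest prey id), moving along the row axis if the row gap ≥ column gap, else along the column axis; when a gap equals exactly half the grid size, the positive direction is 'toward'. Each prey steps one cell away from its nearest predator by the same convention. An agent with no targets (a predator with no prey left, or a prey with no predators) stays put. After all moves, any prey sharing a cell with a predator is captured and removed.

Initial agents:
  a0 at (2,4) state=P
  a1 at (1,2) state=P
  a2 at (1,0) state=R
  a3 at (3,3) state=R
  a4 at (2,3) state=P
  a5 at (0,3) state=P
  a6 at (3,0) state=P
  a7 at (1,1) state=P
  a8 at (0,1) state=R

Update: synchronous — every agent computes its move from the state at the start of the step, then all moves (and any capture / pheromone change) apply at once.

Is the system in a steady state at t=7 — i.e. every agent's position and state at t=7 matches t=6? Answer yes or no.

yes

t=1: a0@(1,4):P a1@(1,1):P a3@(0,3):R a4@(3,3):P a5@(3,3):P a6@(0,0):P a7@(1,0):P a8@(3,1):R
t=2: a0@(0,4):P a1@(2,1):P a3@(1,3):R a4@(0,3):P a5@(0,3):P a6@(0,4):P a7@(1,4):P
t=3: a0@(1,4):P a1@(2,2):P a3@(2,3):R a4@(1,3):P a5@(1,3):P a6@(1,4):P a7@(1,3):P
t=4: a0@(2,4):P a1@(2,3):P a4@(2,3):P a5@(2,3):P a6@(2,4):P a7@(2,3):P
t=5: (unchanged — steady state)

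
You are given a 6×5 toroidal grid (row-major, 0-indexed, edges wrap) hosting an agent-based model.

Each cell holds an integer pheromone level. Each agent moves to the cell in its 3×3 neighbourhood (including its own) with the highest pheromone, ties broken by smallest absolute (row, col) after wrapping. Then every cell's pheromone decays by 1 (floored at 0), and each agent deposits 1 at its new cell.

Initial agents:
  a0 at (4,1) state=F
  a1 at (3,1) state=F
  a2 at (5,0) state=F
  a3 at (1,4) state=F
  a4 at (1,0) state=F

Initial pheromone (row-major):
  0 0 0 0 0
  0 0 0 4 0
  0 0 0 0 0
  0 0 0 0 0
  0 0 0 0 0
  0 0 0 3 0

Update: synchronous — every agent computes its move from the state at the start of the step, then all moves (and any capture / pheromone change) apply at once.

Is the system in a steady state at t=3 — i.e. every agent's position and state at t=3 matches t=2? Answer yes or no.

t=1: a0@(3,0) a1@(2,0) a2@(0,0) a3@(1,3) a4@(0,0) | pheromone: 2 0 0 0 0 / 0 0 0 4 0 / 1 0 0 0 0 / 1 0 0 0 0 / 0 0 0 0 0 / 0 0 0 2 0
t=2: a0@(2,0) a1@(2,0) a2@(0,0) a3@(1,3) a4@(0,0) | pheromone: 3 0 0 0 0 / 0 0 0 4 0 / 2 0 0 0 0 / 0 0 0 0 0 / 0 0 0 0 0 / 0 0 0 1 0
t=3: a0@(2,0) a1@(2,0) a2@(0,0) a3@(1,3) a4@(0,0) | pheromone: 4 0 0 0 0 / 0 0 0 4 0 / 3 0 0 0 0 / 0 0 0 0 0 / 0 0 0 0 0 / 0 0 0 0 0

yes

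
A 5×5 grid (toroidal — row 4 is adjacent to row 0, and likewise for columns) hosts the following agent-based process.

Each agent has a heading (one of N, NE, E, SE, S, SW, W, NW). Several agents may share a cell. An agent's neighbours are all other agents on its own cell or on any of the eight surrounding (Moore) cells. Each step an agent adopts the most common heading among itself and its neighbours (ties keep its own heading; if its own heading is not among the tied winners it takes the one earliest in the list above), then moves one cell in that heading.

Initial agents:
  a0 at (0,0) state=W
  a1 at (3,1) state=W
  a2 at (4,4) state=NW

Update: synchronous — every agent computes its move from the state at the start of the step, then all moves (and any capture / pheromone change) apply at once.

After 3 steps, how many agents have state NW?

1

t=1: a0@(0,4):W a1@(3,0):W a2@(3,3):NW
t=2: a0@(0,3):W a1@(3,4):W a2@(2,2):NW
t=3: a0@(0,2):W a1@(3,3):W a2@(1,1):NW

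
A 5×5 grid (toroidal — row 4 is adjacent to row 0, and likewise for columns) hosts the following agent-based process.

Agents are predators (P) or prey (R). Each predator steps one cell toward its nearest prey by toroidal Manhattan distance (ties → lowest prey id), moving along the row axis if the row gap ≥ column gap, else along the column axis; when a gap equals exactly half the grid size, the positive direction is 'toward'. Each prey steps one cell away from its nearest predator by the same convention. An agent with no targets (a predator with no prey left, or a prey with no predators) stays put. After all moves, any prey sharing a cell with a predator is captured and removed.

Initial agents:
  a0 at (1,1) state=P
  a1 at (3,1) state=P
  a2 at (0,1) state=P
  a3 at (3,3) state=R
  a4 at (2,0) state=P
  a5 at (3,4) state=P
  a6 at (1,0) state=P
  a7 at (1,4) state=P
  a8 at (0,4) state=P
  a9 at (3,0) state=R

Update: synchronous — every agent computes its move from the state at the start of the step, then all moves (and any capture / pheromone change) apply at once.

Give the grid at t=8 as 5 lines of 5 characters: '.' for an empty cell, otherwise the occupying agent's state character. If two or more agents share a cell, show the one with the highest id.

t=1: a0@(2,1):P a1@(3,0):P a2@(4,1):P a3@(3,2):R a4@(3,0):P a5@(3,3):P a6@(2,0):P a7@(2,4):P a8@(4,4):P a9@(3,4):R
t=2: a0@(3,1):P a1@(3,4):P a2@(3,1):P a4@(3,4):P a5@(3,2):P a6@(3,0):P a7@(3,4):P a8@(3,4):P a9@(3,3):R
t=3: a0@(3,2):P a1@(3,3):P a2@(3,2):P a4@(3,3):P a5@(3,3):P a6@(3,4):P a7@(3,3):P a8@(3,3):P
t=4: (unchanged — steady state)

.....
.....
.....
..PPP
.....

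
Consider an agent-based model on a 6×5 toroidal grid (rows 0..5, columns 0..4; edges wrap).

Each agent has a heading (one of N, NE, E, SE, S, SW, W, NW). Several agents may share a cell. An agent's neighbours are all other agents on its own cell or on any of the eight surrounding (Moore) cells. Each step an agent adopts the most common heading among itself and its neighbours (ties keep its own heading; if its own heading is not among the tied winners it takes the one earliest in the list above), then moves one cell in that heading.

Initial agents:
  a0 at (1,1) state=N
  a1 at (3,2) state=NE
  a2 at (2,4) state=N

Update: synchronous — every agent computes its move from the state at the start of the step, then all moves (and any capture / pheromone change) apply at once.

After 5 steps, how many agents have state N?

2

t=1: a0@(0,1):N a1@(2,3):NE a2@(1,4):N
t=2: a0@(5,1):N a1@(1,4):NE a2@(0,4):N
t=3: a0@(4,1):N a1@(0,0):NE a2@(5,4):N
t=4: a0@(3,1):N a1@(5,1):NE a2@(4,4):N
t=5: a0@(2,1):N a1@(4,2):NE a2@(3,4):N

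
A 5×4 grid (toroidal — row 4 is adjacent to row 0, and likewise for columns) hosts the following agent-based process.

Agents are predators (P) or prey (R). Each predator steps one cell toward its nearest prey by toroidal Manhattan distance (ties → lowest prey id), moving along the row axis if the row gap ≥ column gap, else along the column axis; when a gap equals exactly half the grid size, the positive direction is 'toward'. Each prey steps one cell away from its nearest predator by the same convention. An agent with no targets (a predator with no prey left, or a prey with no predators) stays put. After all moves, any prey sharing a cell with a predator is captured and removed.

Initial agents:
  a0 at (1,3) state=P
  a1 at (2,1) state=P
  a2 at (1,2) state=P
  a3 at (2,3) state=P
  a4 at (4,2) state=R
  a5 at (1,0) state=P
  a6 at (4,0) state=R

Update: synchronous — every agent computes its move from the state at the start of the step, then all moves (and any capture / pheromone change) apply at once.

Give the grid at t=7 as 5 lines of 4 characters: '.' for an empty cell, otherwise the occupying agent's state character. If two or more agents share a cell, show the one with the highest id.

....
....
....
...R
P.PP

t=1: a0@(0,3):P a1@(3,1):P a2@(0,2):P a3@(3,3):P a4@(3,2):R a5@(0,0):P a6@(3,0):R
t=2: a0@(4,3):P a1@(3,2):P a2@(4,2):P a3@(3,2):P a4@(3,3):R a5@(4,0):P a6@(3,3):R
t=3: a0@(3,3):P a1@(3,3):P a2@(3,2):P a3@(3,3):P a4@(2,3):R a5@(3,0):P a6@(2,3):R
t=4: a0@(2,3):P a1@(2,3):P a2@(2,2):P a3@(2,3):P a4@(1,3):R a5@(2,0):P a6@(1,3):R
t=5: a0@(1,3):P a1@(1,3):P a2@(1,2):P a3@(1,3):P a4@(0,3):R a5@(1,0):P a6@(0,3):R
t=6: a0@(0,3):P a1@(0,3):P a2@(0,2):P a3@(0,3):P a4@(4,3):R a5@(0,0):P a6@(4,3):R
t=7: a0@(4,3):P a1@(4,3):P a2@(4,2):P a3@(4,3):P a4@(3,3):R a5@(4,0):P a6@(3,3):R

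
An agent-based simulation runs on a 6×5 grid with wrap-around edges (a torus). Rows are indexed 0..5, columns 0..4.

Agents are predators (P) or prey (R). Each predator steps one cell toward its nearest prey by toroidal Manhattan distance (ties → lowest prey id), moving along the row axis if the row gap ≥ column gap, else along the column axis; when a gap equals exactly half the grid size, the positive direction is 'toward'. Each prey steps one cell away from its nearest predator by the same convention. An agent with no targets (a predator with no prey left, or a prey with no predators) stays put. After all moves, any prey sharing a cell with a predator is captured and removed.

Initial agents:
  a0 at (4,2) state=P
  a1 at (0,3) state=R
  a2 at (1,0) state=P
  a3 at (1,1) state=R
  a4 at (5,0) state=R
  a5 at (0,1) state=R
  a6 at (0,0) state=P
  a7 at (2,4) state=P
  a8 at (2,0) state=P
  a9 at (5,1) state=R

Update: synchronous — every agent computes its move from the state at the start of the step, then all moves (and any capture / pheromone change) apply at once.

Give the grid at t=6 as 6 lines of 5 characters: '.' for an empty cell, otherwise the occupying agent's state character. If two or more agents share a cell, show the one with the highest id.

t=1: a0@(5,2):P a1@(0,2):R a2@(1,1):P a3@(1,2):R a4@(4,0):R a5@(0,2):R a6@(5,0):P a7@(1,4):P a8@(1,0):P a9@(0,1):R
t=2: a0@(0,2):P a2@(1,2):P a4@(3,0):R a6@(4,0):P a7@(1,3):P a8@(1,1):P a9@(5,1):R
t=3: a0@(5,2):P a2@(0,2):P a4@(2,0):R a6@(3,0):P a7@(2,3):P a8@(0,1):P a9@(4,1):R
t=4: a0@(4,2):P a2@(5,2):P a4@(1,0):R a6@(2,0):P a7@(2,4):P a8@(5,1):P a9@(3,1):R
t=5: a0@(3,2):P a2@(4,2):P a4@(0,0):R a6@(1,0):P a7@(1,4):P a8@(4,1):P a9@(2,1):R
t=6: a0@(2,2):P a2@(3,2):P a4@(5,0):R a6@(0,0):P a7@(0,4):P a8@(3,1):P a9@(1,1):R

P...P
.R...
..P..
.PP..
.....
R....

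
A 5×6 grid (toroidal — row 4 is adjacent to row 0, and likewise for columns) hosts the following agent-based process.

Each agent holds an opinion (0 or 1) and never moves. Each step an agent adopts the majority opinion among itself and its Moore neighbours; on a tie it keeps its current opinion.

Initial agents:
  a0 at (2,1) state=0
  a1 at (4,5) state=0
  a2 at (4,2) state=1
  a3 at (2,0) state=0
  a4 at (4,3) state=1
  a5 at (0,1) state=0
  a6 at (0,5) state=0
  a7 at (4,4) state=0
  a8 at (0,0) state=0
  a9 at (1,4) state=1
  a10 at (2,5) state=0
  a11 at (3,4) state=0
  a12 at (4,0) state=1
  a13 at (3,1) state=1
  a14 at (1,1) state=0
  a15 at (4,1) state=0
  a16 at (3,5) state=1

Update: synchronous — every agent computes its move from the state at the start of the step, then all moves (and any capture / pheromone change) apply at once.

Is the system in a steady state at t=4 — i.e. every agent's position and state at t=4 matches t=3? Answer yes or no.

t=1: a0@(2,1):0 a1@(4,5):0 a2@(4,2):1 a3@(2,0):0 a4@(4,3):1 a5@(0,1):0 a6@(0,5):0 a7@(4,4):0 a8@(0,0):0 a9@(1,4):0 a10@(2,5):0 a11@(3,4):0 a12@(4,0):0 a13@(3,1):1 a14@(1,1):0 a15@(4,1):0 a16@(3,5):0
t=2: a0@(2,1):0 a1@(4,5):0 a2@(4,2):1 a3@(2,0):0 a4@(4,3):1 a5@(0,1):0 a6@(0,5):0 a7@(4,4):0 a8@(0,0):0 a9@(1,4):0 a10@(2,5):0 a11@(3,4):0 a12@(4,0):0 a13@(3,1):0 a14@(1,1):0 a15@(4,1):0 a16@(3,5):0
t=3: a0@(2,1):0 a1@(4,5):0 a2@(4,2):0 a3@(2,0):0 a4@(4,3):1 a5@(0,1):0 a6@(0,5):0 a7@(4,4):0 a8@(0,0):0 a9@(1,4):0 a10@(2,5):0 a11@(3,4):0 a12@(4,0):0 a13@(3,1):0 a14@(1,1):0 a15@(4,1):0 a16@(3,5):0
t=4: a0@(2,1):0 a1@(4,5):0 a2@(4,2):0 a3@(2,0):0 a4@(4,3):0 a5@(0,1):0 a6@(0,5):0 a7@(4,4):0 a8@(0,0):0 a9@(1,4):0 a10@(2,5):0 a11@(3,4):0 a12@(4,0):0 a13@(3,1):0 a14@(1,1):0 a15@(4,1):0 a16@(3,5):0

no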